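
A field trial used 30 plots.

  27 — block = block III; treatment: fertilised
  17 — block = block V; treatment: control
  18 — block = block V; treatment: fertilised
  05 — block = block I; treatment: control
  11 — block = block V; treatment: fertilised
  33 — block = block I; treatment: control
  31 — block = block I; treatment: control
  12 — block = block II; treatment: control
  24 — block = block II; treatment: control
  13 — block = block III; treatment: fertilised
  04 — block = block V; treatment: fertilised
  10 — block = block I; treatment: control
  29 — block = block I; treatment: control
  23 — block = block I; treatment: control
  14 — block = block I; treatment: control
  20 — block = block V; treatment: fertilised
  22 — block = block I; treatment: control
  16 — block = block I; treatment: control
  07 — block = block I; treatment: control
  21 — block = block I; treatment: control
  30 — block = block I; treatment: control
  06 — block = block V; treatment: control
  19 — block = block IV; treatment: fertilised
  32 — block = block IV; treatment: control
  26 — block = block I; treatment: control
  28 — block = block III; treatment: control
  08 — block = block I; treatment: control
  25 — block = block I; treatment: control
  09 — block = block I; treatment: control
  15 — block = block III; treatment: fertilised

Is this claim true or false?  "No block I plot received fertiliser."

The determiner here denotes the relation: A ∩ B = ∅ (|A ∩ B| = 0).
|A| = 16, |A ∩ B| = 0, |A ∖ B| = 16.
So the statement is true.

True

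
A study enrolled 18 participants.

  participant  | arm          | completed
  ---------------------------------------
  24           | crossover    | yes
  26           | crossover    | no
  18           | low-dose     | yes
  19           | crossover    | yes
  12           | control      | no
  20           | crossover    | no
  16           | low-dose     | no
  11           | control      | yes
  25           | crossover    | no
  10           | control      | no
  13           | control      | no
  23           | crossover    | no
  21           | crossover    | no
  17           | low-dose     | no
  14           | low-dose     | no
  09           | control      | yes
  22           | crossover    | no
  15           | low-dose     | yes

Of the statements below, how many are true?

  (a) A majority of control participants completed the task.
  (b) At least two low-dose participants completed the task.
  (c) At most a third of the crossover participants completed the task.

(a) control: |A| = 5, |A ∩ B| = 2; needs |A ∩ B| > |A ∖ B| — false.
(b) low-dose: |A| = 5, |A ∩ B| = 2; needs |A ∩ B| ≥ 2 — true.
(c) crossover: |A| = 8, |A ∩ B| = 2; needs |A ∩ B| / |A| ≤ 1/3 — true.

2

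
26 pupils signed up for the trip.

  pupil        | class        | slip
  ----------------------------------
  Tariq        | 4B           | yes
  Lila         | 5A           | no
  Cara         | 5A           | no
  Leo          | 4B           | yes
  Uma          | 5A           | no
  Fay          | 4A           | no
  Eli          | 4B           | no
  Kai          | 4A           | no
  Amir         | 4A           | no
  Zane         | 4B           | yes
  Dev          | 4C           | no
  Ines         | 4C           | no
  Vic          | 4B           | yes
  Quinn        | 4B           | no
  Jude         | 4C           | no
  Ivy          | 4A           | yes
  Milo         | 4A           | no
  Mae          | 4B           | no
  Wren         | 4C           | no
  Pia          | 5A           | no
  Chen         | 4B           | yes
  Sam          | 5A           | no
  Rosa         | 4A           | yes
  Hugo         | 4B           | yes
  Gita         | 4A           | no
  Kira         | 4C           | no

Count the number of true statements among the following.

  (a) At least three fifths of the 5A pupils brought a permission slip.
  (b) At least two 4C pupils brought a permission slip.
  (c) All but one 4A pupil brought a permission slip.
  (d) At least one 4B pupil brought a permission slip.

(a) 5A: |A| = 5, |A ∩ B| = 0; needs |A ∩ B| / |A| ≥ 3/5 — false.
(b) 4C: |A| = 5, |A ∩ B| = 0; needs |A ∩ B| ≥ 2 — false.
(c) 4A: |A| = 7, |A ∩ B| = 2; needs |A ∖ B| = 1 — false.
(d) 4B: |A| = 9, |A ∩ B| = 6; needs A ∩ B ≠ ∅ (|A ∩ B| ≥ 1) — true.

1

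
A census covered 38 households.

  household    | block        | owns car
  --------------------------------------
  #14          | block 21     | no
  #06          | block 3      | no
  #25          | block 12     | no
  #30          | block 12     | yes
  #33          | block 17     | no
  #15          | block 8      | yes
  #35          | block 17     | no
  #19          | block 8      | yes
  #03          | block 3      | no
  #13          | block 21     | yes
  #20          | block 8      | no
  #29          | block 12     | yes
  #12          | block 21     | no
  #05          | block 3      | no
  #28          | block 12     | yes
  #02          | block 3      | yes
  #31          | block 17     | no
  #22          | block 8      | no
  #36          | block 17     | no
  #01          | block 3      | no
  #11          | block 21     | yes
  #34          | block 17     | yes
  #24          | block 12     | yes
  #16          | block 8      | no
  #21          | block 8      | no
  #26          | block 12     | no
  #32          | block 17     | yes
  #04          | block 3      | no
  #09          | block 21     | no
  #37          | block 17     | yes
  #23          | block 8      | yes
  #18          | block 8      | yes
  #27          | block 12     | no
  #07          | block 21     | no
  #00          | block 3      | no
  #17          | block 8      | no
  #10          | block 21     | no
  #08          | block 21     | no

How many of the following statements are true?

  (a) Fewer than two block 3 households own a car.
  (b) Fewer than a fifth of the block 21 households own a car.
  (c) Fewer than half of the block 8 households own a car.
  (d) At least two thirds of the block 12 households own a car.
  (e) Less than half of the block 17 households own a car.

3

(a) block 3: |A| = 7, |A ∩ B| = 1; needs |A ∩ B| < 2 — true.
(b) block 21: |A| = 8, |A ∩ B| = 2; needs |A ∩ B| / |A| < 1/5 — false.
(c) block 8: |A| = 9, |A ∩ B| = 4; needs |A ∩ B| < |A ∖ B| — true.
(d) block 12: |A| = 7, |A ∩ B| = 4; needs |A ∩ B| / |A| ≥ 2/3 — false.
(e) block 17: |A| = 7, |A ∩ B| = 3; needs |A ∩ B| < |A ∖ B| — true.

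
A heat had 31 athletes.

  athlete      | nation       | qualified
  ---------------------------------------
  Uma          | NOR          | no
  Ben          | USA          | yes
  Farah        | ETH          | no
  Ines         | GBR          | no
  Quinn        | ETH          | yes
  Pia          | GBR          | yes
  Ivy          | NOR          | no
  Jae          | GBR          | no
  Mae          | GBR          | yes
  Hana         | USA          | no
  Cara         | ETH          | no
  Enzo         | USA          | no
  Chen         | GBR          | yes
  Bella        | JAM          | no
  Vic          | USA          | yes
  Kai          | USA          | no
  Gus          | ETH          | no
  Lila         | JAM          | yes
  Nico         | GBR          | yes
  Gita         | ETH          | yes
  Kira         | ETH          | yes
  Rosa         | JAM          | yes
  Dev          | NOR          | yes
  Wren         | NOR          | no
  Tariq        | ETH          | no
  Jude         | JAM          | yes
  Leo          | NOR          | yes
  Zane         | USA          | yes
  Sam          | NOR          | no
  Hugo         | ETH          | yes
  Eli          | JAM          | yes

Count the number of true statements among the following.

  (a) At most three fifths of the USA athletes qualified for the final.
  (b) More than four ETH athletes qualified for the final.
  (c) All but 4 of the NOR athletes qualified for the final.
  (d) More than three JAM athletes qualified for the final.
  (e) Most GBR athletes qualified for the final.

4

(a) USA: |A| = 6, |A ∩ B| = 3; needs |A ∩ B| / |A| ≤ 3/5 — true.
(b) ETH: |A| = 8, |A ∩ B| = 4; needs |A ∩ B| > 4 — false.
(c) NOR: |A| = 6, |A ∩ B| = 2; needs |A ∖ B| = 4 — true.
(d) JAM: |A| = 5, |A ∩ B| = 4; needs |A ∩ B| > 3 — true.
(e) GBR: |A| = 6, |A ∩ B| = 4; needs |A ∩ B| > |A ∖ B| — true.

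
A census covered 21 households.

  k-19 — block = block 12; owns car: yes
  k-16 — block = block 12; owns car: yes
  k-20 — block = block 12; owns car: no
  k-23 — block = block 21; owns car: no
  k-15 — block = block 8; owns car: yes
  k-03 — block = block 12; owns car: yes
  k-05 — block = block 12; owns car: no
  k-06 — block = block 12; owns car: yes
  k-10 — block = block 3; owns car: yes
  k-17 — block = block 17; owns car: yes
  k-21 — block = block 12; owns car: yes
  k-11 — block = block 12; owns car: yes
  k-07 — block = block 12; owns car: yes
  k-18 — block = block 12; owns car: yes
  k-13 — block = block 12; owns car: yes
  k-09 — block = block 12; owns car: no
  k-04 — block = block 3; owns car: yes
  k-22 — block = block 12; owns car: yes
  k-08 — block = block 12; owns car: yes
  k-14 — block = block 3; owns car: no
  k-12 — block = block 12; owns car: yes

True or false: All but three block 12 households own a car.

True

The determiner here denotes the relation: |A ∖ B| = 3.
|A| = 15, |A ∩ B| = 12, |A ∖ B| = 3.
|A ∖ B| = 3, so the statement is true.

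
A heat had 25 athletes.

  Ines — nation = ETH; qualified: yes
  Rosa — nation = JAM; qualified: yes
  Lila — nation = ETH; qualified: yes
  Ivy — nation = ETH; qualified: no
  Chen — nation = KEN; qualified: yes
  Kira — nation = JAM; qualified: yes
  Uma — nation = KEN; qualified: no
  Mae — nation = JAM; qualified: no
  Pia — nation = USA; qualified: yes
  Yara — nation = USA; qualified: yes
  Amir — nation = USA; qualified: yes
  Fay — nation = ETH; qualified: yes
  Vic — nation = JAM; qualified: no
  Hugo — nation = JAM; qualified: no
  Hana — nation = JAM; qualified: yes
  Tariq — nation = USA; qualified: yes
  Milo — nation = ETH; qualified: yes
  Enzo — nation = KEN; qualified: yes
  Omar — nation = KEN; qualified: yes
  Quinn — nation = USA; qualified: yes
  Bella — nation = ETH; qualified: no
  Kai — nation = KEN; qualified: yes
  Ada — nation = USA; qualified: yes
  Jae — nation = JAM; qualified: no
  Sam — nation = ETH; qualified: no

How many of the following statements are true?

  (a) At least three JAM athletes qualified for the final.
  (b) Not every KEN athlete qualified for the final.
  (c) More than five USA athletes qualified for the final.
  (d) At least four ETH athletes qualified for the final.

4

(a) JAM: |A| = 7, |A ∩ B| = 3; needs |A ∩ B| ≥ 3 — true.
(b) KEN: |A| = 5, |A ∩ B| = 4; needs A ⊄ B (|A ∖ B| ≥ 1) — true.
(c) USA: |A| = 6, |A ∩ B| = 6; needs |A ∩ B| > 5 — true.
(d) ETH: |A| = 7, |A ∩ B| = 4; needs |A ∩ B| ≥ 4 — true.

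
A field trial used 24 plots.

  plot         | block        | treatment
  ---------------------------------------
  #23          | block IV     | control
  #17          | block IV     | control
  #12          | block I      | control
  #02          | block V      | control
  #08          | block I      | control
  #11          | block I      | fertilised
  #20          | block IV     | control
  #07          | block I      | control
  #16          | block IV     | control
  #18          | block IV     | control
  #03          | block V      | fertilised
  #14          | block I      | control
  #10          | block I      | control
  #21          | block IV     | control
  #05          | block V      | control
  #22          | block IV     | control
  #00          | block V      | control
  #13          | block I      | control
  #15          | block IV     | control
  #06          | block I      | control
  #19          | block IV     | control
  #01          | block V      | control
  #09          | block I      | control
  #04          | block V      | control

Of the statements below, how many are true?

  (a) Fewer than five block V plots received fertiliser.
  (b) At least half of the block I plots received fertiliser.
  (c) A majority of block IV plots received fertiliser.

1

(a) block V: |A| = 6, |A ∩ B| = 1; needs |A ∩ B| < 5 — true.
(b) block I: |A| = 9, |A ∩ B| = 1; needs |A ∩ B| ≥ |A ∖ B| — false.
(c) block IV: |A| = 9, |A ∩ B| = 0; needs |A ∩ B| > |A ∖ B| — false.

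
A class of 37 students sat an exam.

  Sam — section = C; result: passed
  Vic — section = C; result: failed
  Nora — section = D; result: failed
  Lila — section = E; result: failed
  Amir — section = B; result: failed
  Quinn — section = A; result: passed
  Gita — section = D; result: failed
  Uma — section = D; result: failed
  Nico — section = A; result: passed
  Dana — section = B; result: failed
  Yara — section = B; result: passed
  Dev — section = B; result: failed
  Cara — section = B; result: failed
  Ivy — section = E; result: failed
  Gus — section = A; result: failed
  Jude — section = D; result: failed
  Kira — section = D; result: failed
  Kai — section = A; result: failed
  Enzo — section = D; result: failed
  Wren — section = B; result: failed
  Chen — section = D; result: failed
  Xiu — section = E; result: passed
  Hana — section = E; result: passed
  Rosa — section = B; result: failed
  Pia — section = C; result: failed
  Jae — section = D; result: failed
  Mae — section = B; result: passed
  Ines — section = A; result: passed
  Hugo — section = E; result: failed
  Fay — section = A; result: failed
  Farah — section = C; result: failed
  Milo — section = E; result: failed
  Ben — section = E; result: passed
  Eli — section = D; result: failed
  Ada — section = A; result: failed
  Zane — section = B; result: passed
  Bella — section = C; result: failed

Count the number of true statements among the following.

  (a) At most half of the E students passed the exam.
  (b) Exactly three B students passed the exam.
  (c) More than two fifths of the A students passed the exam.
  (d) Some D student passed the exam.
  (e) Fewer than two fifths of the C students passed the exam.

4

(a) E: |A| = 7, |A ∩ B| = 3; needs |A ∩ B| ≤ |A ∖ B| — true.
(b) B: |A| = 9, |A ∩ B| = 3; needs |A ∩ B| = 3 — true.
(c) A: |A| = 7, |A ∩ B| = 3; needs |A ∩ B| / |A| > 2/5 — true.
(d) D: |A| = 9, |A ∩ B| = 0; needs A ∩ B ≠ ∅ (|A ∩ B| ≥ 1) — false.
(e) C: |A| = 5, |A ∩ B| = 1; needs |A ∩ B| / |A| < 2/5 — true.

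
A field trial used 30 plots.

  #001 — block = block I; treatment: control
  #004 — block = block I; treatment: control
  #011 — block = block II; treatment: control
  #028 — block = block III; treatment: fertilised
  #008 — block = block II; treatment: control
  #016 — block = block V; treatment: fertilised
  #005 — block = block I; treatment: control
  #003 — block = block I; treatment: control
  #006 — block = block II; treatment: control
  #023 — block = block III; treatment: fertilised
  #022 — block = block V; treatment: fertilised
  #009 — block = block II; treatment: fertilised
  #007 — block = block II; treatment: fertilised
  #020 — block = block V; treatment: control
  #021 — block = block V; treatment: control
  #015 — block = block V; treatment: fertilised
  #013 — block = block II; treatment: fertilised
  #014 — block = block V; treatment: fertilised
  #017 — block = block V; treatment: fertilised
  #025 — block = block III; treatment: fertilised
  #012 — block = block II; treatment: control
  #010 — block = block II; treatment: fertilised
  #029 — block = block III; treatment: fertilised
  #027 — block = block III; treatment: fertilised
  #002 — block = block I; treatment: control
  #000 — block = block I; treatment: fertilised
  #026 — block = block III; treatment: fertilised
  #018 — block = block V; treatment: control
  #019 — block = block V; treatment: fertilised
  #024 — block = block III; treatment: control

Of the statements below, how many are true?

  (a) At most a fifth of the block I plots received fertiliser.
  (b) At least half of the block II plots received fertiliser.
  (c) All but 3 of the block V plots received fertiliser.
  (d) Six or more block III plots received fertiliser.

(a) block I: |A| = 6, |A ∩ B| = 1; needs |A ∩ B| / |A| ≤ 1/5 — true.
(b) block II: |A| = 8, |A ∩ B| = 4; needs |A ∩ B| ≥ |A ∖ B| — true.
(c) block V: |A| = 9, |A ∩ B| = 6; needs |A ∖ B| = 3 — true.
(d) block III: |A| = 7, |A ∩ B| = 6; needs |A ∩ B| ≥ 6 — true.

4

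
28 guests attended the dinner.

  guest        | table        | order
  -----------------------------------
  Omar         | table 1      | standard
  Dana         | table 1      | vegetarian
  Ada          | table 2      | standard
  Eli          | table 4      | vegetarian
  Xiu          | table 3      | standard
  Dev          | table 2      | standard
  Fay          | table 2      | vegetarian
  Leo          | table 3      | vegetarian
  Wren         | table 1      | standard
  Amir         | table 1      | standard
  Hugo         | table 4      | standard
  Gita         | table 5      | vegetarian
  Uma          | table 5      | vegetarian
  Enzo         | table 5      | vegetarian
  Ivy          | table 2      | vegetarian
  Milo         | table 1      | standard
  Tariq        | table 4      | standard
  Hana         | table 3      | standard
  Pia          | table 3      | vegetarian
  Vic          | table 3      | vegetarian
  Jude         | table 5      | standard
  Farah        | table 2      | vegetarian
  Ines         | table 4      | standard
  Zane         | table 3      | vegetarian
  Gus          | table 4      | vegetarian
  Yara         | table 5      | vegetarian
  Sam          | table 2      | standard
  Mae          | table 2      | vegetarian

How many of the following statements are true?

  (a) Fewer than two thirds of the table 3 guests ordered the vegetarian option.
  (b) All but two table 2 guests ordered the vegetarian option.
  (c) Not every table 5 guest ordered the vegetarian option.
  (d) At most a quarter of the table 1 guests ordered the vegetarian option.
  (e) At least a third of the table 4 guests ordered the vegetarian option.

(a) table 3: |A| = 6, |A ∩ B| = 4; needs |A ∩ B| / |A| < 2/3 — false.
(b) table 2: |A| = 7, |A ∩ B| = 4; needs |A ∖ B| = 2 — false.
(c) table 5: |A| = 5, |A ∩ B| = 4; needs A ⊄ B (|A ∖ B| ≥ 1) — true.
(d) table 1: |A| = 5, |A ∩ B| = 1; needs |A ∩ B| / |A| ≤ 1/4 — true.
(e) table 4: |A| = 5, |A ∩ B| = 2; needs |A ∩ B| / |A| ≥ 1/3 — true.

3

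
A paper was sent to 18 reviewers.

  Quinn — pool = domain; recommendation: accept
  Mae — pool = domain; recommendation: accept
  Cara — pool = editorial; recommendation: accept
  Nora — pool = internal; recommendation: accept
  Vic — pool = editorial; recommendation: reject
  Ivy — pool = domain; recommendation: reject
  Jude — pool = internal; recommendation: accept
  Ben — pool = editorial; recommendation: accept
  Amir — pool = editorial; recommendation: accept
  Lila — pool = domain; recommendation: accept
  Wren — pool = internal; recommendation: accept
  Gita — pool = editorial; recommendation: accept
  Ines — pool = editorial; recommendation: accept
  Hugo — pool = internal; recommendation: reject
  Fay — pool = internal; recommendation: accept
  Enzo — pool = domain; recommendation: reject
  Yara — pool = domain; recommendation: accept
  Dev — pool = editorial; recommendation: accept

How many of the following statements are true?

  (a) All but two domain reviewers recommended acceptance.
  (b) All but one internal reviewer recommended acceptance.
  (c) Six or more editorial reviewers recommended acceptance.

(a) domain: |A| = 6, |A ∩ B| = 4; needs |A ∖ B| = 2 — true.
(b) internal: |A| = 5, |A ∩ B| = 4; needs |A ∖ B| = 1 — true.
(c) editorial: |A| = 7, |A ∩ B| = 6; needs |A ∩ B| ≥ 6 — true.

3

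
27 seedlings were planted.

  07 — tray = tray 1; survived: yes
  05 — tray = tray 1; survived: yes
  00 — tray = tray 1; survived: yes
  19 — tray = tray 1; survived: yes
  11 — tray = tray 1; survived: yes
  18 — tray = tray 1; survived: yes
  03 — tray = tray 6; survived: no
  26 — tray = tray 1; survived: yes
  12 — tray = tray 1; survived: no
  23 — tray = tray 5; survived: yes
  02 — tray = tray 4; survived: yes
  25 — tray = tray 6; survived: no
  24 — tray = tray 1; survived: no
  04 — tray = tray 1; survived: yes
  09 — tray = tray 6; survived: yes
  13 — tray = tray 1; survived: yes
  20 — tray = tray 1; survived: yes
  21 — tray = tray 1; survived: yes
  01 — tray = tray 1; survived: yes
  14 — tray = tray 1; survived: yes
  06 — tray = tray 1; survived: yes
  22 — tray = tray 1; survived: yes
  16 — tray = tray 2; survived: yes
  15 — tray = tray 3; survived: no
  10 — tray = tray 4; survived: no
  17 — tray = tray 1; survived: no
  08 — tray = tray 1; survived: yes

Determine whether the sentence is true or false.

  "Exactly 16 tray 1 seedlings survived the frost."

Truth condition: |A ∩ B| = 16.
|A| = 19, |A ∩ B| = 16, |A ∖ B| = 3.
|A ∩ B| = 16, so the statement is true.

True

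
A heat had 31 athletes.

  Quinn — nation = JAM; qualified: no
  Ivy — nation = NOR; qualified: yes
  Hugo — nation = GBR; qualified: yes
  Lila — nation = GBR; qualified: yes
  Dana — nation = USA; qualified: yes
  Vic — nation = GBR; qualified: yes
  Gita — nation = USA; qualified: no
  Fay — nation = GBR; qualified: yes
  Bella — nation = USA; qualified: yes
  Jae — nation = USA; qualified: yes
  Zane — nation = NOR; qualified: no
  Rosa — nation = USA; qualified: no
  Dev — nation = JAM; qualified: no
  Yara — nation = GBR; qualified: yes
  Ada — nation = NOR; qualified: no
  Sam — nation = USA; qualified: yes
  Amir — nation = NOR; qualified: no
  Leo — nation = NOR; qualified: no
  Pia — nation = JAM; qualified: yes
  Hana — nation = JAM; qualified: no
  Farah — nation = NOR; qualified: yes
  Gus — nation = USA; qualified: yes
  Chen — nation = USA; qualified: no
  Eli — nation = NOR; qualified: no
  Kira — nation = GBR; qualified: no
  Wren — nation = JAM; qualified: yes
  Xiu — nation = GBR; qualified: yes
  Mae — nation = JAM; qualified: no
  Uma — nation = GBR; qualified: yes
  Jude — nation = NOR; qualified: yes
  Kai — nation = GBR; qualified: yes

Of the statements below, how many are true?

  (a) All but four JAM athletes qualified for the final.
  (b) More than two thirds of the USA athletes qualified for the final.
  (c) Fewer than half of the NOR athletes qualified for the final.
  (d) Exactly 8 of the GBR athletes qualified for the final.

3

(a) JAM: |A| = 6, |A ∩ B| = 2; needs |A ∖ B| = 4 — true.
(b) USA: |A| = 8, |A ∩ B| = 5; needs |A ∩ B| / |A| > 2/3 — false.
(c) NOR: |A| = 8, |A ∩ B| = 3; needs |A ∩ B| < |A ∖ B| — true.
(d) GBR: |A| = 9, |A ∩ B| = 8; needs |A ∩ B| = 8 — true.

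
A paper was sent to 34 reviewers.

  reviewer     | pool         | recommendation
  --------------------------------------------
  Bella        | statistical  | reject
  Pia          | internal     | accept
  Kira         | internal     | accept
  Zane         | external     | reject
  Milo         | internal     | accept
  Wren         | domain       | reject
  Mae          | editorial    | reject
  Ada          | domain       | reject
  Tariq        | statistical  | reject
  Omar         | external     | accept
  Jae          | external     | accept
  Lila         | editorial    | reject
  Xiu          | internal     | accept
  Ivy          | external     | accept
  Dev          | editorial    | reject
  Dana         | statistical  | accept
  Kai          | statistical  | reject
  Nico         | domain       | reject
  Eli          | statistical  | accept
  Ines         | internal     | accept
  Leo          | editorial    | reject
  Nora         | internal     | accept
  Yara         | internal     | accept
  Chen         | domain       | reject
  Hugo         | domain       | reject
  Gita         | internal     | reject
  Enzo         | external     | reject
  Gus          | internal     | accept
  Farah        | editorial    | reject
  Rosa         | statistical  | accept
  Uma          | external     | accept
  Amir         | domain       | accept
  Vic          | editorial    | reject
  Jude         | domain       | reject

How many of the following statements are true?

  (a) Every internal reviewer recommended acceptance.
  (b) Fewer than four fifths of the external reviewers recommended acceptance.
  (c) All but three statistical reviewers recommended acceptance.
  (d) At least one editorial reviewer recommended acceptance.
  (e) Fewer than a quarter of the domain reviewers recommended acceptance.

3

(a) internal: |A| = 9, |A ∩ B| = 8; needs A ⊆ B, i.e. every element of A is in B (|A ∖ B| = 0) — false.
(b) external: |A| = 6, |A ∩ B| = 4; needs |A ∩ B| / |A| < 4/5 — true.
(c) statistical: |A| = 6, |A ∩ B| = 3; needs |A ∖ B| = 3 — true.
(d) editorial: |A| = 6, |A ∩ B| = 0; needs A ∩ B ≠ ∅ (|A ∩ B| ≥ 1) — false.
(e) domain: |A| = 7, |A ∩ B| = 1; needs |A ∩ B| / |A| < 1/4 — true.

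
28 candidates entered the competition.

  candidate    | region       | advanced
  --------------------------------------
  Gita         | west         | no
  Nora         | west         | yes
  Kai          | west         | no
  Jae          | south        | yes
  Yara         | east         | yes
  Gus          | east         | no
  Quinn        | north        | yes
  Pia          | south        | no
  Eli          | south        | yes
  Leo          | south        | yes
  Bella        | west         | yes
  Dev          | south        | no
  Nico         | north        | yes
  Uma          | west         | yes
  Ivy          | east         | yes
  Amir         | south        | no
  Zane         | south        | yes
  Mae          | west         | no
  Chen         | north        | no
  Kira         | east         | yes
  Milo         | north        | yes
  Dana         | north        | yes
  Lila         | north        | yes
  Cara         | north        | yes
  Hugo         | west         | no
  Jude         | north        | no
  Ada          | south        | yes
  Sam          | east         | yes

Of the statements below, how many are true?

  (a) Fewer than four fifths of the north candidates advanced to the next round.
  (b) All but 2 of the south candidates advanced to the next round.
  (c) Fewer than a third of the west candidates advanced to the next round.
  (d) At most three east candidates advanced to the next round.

(a) north: |A| = 8, |A ∩ B| = 6; needs |A ∩ B| / |A| < 4/5 — true.
(b) south: |A| = 8, |A ∩ B| = 5; needs |A ∖ B| = 2 — false.
(c) west: |A| = 7, |A ∩ B| = 3; needs |A ∩ B| / |A| < 1/3 — false.
(d) east: |A| = 5, |A ∩ B| = 4; needs |A ∩ B| ≤ 3 — false.

1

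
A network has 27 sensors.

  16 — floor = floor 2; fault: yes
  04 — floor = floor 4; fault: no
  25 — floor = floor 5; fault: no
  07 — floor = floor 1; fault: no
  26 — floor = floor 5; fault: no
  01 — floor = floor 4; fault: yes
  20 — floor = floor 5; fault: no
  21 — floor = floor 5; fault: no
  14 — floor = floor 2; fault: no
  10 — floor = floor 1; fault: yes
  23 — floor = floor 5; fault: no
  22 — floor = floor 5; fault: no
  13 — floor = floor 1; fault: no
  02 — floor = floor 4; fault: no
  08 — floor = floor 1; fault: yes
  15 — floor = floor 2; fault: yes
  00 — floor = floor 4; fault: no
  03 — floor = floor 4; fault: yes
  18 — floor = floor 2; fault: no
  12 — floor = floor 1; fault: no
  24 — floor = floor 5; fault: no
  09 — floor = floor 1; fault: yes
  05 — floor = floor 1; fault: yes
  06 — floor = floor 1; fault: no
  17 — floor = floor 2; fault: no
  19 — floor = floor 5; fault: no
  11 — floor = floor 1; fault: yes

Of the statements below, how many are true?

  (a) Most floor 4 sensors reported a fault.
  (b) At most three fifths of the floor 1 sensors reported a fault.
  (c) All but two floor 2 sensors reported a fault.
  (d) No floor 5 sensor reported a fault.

2

(a) floor 4: |A| = 5, |A ∩ B| = 2; needs |A ∩ B| > |A ∖ B| — false.
(b) floor 1: |A| = 9, |A ∩ B| = 5; needs |A ∩ B| / |A| ≤ 3/5 — true.
(c) floor 2: |A| = 5, |A ∩ B| = 2; needs |A ∖ B| = 2 — false.
(d) floor 5: |A| = 8, |A ∩ B| = 0; needs A ∩ B = ∅ (|A ∩ B| = 0) — true.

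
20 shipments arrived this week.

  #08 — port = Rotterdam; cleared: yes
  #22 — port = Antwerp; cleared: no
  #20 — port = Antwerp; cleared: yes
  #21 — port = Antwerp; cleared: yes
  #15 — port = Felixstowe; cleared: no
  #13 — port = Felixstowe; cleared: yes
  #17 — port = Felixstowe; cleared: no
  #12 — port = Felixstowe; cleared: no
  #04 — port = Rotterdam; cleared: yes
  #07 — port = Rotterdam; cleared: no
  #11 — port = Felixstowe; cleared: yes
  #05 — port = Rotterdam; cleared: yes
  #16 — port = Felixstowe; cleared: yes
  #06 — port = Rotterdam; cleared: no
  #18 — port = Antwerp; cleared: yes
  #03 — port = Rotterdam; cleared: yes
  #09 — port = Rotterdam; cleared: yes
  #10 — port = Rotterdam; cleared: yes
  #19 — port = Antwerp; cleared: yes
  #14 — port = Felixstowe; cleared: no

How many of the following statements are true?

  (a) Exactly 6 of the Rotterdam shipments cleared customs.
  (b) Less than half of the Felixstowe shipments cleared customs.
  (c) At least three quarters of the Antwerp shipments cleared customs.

3

(a) Rotterdam: |A| = 8, |A ∩ B| = 6; needs |A ∩ B| = 6 — true.
(b) Felixstowe: |A| = 7, |A ∩ B| = 3; needs |A ∩ B| < |A ∖ B| — true.
(c) Antwerp: |A| = 5, |A ∩ B| = 4; needs |A ∩ B| / |A| ≥ 3/4 — true.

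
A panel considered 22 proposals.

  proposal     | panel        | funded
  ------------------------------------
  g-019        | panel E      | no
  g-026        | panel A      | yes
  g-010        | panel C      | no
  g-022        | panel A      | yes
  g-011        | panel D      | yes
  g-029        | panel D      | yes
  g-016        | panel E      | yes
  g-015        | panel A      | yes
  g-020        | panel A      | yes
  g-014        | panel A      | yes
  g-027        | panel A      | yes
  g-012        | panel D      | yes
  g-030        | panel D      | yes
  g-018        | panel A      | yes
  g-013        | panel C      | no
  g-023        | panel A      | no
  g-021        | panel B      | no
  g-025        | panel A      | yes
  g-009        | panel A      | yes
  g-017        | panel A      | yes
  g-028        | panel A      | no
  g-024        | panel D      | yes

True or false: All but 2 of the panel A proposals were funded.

'All but 2 of the panel A proposals were funded' holds iff |A ∖ B| = 2.
A (the restrictor) = {g-026, g-022, g-015, g-020, g-014, g-027, g-018, g-023, g-025, g-009, g-017, g-028}, |A| = 12.
A ∖ B = {g-023, g-028}, so |A ∖ B| = 2.
|A ∖ B| = 2, so the statement is true.

True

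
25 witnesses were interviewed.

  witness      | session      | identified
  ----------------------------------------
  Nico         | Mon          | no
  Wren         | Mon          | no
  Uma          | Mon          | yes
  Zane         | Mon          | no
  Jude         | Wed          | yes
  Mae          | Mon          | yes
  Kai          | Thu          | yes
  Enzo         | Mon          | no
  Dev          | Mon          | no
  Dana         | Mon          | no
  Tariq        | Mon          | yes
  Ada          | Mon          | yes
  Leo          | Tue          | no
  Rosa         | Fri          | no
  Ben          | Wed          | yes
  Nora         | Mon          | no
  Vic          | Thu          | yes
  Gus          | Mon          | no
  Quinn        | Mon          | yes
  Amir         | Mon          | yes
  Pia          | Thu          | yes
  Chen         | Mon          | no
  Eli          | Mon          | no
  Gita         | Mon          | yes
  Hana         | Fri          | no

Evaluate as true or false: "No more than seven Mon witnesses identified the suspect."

Truth condition: |A ∩ B| ≤ 7.
|A| = 17, |A ∩ B| = 7, |A ∖ B| = 10.
|A ∩ B| = 7, so the statement is true.

True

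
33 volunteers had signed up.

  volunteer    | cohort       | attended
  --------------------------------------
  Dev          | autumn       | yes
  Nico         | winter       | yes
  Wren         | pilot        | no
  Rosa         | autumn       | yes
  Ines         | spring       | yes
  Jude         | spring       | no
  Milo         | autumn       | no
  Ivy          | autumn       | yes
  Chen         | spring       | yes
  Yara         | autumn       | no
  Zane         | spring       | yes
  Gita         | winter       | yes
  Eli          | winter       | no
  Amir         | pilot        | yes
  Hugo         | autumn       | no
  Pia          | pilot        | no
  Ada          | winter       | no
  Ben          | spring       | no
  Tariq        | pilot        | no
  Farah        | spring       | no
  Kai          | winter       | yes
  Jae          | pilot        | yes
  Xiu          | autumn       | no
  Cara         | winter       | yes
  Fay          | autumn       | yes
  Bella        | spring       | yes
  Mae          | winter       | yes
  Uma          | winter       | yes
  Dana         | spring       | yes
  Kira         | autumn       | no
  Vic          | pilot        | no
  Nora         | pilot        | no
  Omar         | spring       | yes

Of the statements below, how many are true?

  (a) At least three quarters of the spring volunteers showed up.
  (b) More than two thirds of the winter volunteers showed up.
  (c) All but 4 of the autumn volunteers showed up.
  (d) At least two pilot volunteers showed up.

2

(a) spring: |A| = 9, |A ∩ B| = 6; needs |A ∩ B| / |A| ≥ 3/4 — false.
(b) winter: |A| = 8, |A ∩ B| = 6; needs |A ∩ B| / |A| > 2/3 — true.
(c) autumn: |A| = 9, |A ∩ B| = 4; needs |A ∖ B| = 4 — false.
(d) pilot: |A| = 7, |A ∩ B| = 2; needs |A ∩ B| ≥ 2 — true.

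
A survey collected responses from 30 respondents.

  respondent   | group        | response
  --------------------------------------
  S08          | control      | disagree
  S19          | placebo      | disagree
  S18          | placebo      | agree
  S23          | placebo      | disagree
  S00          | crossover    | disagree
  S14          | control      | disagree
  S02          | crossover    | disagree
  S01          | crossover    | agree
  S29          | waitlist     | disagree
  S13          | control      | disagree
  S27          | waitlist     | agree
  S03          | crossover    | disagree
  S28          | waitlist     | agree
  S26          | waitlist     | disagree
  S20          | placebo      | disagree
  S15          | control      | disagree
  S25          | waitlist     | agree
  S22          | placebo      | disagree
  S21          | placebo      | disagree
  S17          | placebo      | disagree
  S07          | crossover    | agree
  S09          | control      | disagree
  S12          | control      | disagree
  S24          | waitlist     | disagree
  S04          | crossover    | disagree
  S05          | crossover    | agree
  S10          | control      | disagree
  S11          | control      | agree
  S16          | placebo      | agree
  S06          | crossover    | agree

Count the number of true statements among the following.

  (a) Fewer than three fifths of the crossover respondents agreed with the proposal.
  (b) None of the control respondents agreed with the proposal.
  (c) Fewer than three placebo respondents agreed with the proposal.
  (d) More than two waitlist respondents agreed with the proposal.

3

(a) crossover: |A| = 8, |A ∩ B| = 4; needs |A ∩ B| / |A| < 3/5 — true.
(b) control: |A| = 8, |A ∩ B| = 1; needs A ∩ B = ∅ (|A ∩ B| = 0) — false.
(c) placebo: |A| = 8, |A ∩ B| = 2; needs |A ∩ B| < 3 — true.
(d) waitlist: |A| = 6, |A ∩ B| = 3; needs |A ∩ B| > 2 — true.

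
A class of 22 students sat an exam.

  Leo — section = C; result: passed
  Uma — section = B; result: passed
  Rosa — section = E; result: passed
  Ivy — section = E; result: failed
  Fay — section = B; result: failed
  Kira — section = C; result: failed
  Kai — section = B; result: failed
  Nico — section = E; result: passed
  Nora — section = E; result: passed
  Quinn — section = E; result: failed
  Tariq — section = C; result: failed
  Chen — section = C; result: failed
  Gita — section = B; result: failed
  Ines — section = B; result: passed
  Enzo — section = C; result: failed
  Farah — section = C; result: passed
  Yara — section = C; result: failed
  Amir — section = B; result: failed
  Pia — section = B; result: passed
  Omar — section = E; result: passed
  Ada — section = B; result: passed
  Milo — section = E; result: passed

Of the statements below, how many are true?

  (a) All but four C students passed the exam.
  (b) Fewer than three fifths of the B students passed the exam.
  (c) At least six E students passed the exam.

1

(a) C: |A| = 7, |A ∩ B| = 2; needs |A ∖ B| = 4 — false.
(b) B: |A| = 8, |A ∩ B| = 4; needs |A ∩ B| / |A| < 3/5 — true.
(c) E: |A| = 7, |A ∩ B| = 5; needs |A ∩ B| ≥ 6 — false.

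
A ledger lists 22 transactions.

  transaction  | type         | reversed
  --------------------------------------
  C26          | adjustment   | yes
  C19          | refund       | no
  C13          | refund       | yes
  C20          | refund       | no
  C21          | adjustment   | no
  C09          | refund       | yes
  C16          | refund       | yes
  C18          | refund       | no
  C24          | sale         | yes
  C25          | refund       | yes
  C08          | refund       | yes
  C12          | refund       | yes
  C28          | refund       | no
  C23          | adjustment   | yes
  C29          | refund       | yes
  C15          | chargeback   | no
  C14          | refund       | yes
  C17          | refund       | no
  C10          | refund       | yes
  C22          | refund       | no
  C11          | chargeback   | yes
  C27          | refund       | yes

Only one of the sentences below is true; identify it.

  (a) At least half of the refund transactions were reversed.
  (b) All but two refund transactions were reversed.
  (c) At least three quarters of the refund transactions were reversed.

|A| = 16, |A ∩ B| = 10, |A ∖ B| = 6.
(a) requires |A ∩ B| ≥ |A ∖ B|: true.
(b) requires |A ∖ B| = 2: false.
(c) requires |A ∩ B| / |A| ≥ 3/4: false.

(a)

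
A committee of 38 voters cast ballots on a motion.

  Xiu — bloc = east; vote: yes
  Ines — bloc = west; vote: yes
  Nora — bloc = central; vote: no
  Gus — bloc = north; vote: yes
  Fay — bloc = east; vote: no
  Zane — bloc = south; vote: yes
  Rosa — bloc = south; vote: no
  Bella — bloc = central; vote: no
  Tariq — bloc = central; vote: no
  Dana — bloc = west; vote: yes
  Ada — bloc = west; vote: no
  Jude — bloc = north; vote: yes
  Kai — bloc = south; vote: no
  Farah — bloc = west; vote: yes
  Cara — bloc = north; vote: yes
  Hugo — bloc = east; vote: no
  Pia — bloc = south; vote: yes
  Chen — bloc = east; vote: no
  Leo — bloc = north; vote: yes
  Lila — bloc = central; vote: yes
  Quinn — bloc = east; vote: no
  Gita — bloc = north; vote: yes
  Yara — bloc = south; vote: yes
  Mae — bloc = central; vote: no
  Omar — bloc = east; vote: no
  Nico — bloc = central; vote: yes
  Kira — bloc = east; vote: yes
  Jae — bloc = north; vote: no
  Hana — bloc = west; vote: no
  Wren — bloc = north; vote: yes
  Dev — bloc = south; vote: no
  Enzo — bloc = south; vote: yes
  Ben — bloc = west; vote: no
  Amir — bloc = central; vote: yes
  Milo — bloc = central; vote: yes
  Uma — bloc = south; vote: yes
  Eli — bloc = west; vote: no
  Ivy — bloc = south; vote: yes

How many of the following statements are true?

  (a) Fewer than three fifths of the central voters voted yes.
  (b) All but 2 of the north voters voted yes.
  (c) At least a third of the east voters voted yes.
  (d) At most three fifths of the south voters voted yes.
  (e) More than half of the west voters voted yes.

1

(a) central: |A| = 8, |A ∩ B| = 4; needs |A ∩ B| / |A| < 3/5 — true.
(b) north: |A| = 7, |A ∩ B| = 6; needs |A ∖ B| = 2 — false.
(c) east: |A| = 7, |A ∩ B| = 2; needs |A ∩ B| / |A| ≥ 1/3 — false.
(d) south: |A| = 9, |A ∩ B| = 6; needs |A ∩ B| / |A| ≤ 3/5 — false.
(e) west: |A| = 7, |A ∩ B| = 3; needs |A ∩ B| > |A ∖ B| — false.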